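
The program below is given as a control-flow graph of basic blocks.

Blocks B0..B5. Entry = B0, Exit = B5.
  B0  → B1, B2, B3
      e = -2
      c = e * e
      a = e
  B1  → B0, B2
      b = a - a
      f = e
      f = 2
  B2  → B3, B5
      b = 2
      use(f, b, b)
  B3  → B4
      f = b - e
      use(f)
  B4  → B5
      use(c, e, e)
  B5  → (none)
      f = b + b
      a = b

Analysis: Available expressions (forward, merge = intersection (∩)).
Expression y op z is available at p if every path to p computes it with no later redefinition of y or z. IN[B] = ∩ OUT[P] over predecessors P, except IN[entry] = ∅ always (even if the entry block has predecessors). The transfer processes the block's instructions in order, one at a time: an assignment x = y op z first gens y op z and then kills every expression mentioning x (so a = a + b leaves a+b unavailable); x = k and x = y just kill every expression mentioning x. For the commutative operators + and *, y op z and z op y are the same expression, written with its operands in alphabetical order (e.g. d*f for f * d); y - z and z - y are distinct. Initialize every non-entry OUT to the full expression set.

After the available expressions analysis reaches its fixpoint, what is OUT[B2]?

Answer: {e*e}

Derivation:
Fixpoint table:
  B0: | IN={} | OUT={e*e}
  B1: | IN={e*e} | OUT={a-a, e*e}
  B2: | IN={e*e} | OUT={e*e}
  B3: | IN={e*e} | OUT={b-e, e*e}
  B4: | IN={b-e, e*e} | OUT={b-e, e*e}
  B5: | IN={e*e} | OUT={b+b, e*e}

Merge at B2: IN[B2] = OUT[B0] ∩ OUT[B1] = {e*e}
Applying B2's transfer function to that IN value gives OUT[B2] (row B2 above).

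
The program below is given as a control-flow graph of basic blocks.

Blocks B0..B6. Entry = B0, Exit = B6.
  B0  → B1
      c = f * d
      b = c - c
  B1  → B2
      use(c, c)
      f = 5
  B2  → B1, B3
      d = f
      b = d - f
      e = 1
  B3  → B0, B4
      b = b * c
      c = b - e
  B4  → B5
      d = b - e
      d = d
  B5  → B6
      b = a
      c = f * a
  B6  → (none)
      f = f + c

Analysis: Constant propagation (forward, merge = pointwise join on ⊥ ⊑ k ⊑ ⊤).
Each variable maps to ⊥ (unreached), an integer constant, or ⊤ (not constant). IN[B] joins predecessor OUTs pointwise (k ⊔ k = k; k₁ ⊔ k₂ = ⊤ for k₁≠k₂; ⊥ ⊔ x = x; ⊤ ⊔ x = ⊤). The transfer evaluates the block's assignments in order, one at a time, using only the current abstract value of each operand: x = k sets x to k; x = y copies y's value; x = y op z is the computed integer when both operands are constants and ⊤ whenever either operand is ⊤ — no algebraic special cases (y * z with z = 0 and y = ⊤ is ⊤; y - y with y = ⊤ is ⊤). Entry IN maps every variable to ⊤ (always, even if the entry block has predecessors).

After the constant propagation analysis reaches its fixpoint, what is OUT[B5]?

Answer: {a: ⊤, b: ⊤, c: ⊤, d: ⊤, e: 1, f: 5}

Trace:
Converged values:
  B0: | IN=(all ⊤) | OUT=(all ⊤)
  B1: | IN=(all ⊤) | OUT={f:5; rest ⊤}
  B2: | IN={f:5; rest ⊤} | OUT={b:0, d:5, e:1, f:5; rest ⊤}
  B3: | IN={b:0, d:5, e:1, f:5; rest ⊤} | OUT={d:5, e:1, f:5; rest ⊤}
  B4: | IN={d:5, e:1, f:5; rest ⊤} | OUT={e:1, f:5; rest ⊤}
  B5: | IN={e:1, f:5; rest ⊤} | OUT={e:1, f:5; rest ⊤}
  B6: | IN={e:1, f:5; rest ⊤} | OUT={e:1; rest ⊤}

Merge at B5: IN[B5] = OUT[B4] = {a: ⊤, b: ⊤, c: ⊤, d: ⊤, e: 1, f: 5}
Applying B5's transfer function to that IN value gives OUT[B5] (row B5 above).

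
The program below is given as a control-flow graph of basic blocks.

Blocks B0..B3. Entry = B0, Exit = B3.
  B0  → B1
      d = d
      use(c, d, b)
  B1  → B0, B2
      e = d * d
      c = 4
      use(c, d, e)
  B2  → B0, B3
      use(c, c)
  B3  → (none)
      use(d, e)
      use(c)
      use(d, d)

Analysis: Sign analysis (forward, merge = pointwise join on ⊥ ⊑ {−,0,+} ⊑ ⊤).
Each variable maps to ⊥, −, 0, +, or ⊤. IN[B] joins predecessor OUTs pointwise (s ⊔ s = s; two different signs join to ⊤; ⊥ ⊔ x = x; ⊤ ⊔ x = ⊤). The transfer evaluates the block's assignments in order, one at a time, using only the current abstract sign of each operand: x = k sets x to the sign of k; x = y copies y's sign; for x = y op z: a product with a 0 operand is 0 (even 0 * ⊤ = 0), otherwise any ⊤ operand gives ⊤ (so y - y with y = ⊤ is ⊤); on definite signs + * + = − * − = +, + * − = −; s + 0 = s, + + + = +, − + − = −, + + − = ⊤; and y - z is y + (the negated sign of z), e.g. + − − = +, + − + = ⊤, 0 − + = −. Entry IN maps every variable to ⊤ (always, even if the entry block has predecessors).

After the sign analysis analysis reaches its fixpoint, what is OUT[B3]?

Fixpoint table:
  B0:   IN=(all ⊤)   OUT=(all ⊤)
  B1:   IN=(all ⊤)   OUT={c:+; rest ⊤}
  B2:   IN={c:+; rest ⊤}   OUT={c:+; rest ⊤}
  B3:   IN={c:+; rest ⊤}   OUT={c:+; rest ⊤}

Merge at B3: IN[B3] = OUT[B2] = {a: ⊤, b: ⊤, c: +, d: ⊤, e: ⊤, f: ⊤}
Applying B3's transfer function to that IN value gives OUT[B3] (row B3 above).

Answer: {a: ⊤, b: ⊤, c: +, d: ⊤, e: ⊤, f: ⊤}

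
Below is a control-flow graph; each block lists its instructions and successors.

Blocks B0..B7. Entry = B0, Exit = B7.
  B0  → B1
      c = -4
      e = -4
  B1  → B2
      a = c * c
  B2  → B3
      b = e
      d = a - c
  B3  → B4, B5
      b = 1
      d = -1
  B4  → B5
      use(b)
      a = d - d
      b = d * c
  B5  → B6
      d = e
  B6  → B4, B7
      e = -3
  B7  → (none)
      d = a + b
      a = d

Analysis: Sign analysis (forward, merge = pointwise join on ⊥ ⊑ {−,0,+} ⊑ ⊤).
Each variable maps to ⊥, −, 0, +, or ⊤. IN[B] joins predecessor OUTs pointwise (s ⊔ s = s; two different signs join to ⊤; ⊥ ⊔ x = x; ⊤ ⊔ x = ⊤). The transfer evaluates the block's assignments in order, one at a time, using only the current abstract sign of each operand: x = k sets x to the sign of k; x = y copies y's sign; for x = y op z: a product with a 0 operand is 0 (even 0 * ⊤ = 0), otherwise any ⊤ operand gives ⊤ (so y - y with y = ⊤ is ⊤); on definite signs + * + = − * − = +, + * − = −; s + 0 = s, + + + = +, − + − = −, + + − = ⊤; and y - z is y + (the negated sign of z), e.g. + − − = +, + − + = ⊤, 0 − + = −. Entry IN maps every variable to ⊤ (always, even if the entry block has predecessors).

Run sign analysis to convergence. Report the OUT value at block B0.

Answer: {a: ⊤, b: ⊤, c: -, d: ⊤, e: -, f: ⊤}

Trace:
Fixpoint table:
  B0:   IN=(all ⊤)   OUT={c:-, e:-; rest ⊤}
  B1:   IN={c:-, e:-; rest ⊤}   OUT={a:+, c:-, e:-; rest ⊤}
  B2:   IN={a:+, c:-, e:-; rest ⊤}   OUT={a:+, b:-, c:-, d:+, e:-; rest ⊤}
  B3:   IN={a:+, b:-, c:-, d:+, e:-; rest ⊤}   OUT={a:+, b:+, c:-, d:-, e:-; rest ⊤}
  B4:   IN={b:+, c:-, d:-, e:-; rest ⊤}   OUT={b:+, c:-, d:-, e:-; rest ⊤}
  B5:   IN={b:+, c:-, d:-, e:-; rest ⊤}   OUT={b:+, c:-, d:-, e:-; rest ⊤}
  B6:   IN={b:+, c:-, d:-, e:-; rest ⊤}   OUT={b:+, c:-, d:-, e:-; rest ⊤}
  B7:   IN={b:+, c:-, d:-, e:-; rest ⊤}   OUT={b:+, c:-, e:-; rest ⊤}

B0 is the boundary node: IN[B0] = {a: ⊤, b: ⊤, c: ⊤, d: ⊤, e: ⊤, f: ⊤}
Applying B0's transfer function to that IN value gives OUT[B0] (row B0 above).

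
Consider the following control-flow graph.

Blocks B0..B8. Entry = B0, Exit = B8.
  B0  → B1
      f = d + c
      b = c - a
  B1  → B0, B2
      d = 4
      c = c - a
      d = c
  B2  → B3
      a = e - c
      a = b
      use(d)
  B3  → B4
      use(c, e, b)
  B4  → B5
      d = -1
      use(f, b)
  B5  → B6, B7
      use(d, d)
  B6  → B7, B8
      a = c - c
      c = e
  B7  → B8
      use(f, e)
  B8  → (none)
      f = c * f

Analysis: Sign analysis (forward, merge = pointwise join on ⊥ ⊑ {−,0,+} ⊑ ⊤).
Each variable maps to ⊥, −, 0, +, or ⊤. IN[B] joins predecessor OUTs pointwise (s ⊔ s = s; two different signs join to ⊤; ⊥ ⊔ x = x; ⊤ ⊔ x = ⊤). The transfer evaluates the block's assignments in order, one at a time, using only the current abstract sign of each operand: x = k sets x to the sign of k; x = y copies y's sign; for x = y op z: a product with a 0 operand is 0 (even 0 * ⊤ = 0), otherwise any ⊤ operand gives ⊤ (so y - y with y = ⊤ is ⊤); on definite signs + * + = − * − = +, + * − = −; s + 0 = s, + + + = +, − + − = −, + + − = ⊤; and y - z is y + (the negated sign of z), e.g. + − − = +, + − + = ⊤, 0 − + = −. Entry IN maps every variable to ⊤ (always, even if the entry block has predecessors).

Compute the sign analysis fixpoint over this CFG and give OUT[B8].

Answer: {a: ⊤, b: ⊤, c: ⊤, d: -, e: ⊤, f: ⊤}

Working:
Per-block solution:
  B0:  IN=(all ⊤)  OUT=(all ⊤)
  B1:  IN=(all ⊤)  OUT=(all ⊤)
  B2:  IN=(all ⊤)  OUT=(all ⊤)
  B3:  IN=(all ⊤)  OUT=(all ⊤)
  B4:  IN=(all ⊤)  OUT={d:-; rest ⊤}
  B5:  IN={d:-; rest ⊤}  OUT={d:-; rest ⊤}
  B6:  IN={d:-; rest ⊤}  OUT={d:-; rest ⊤}
  B7:  IN={d:-; rest ⊤}  OUT={d:-; rest ⊤}
  B8:  IN={d:-; rest ⊤}  OUT={d:-; rest ⊤}

Merge at B8: IN[B8] = OUT[B6] ⊔ OUT[B7] = {a: ⊤, b: ⊤, c: ⊤, d: -, e: ⊤, f: ⊤}
Applying B8's transfer function to that IN value gives OUT[B8] (row B8 above).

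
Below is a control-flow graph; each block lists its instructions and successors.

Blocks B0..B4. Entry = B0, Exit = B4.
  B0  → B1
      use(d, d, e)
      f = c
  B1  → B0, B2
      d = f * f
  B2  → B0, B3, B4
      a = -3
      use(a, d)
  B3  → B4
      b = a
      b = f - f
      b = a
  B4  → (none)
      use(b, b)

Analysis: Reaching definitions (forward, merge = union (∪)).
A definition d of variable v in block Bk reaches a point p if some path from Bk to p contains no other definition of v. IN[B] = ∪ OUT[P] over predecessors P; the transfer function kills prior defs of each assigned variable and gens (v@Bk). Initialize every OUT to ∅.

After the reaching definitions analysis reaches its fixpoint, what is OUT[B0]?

Converged values:
  B0:   IN={a@B2, d@B1, f@B0}   OUT={a@B2, d@B1, f@B0}
  B1:   IN={a@B2, d@B1, f@B0}   OUT={a@B2, d@B1, f@B0}
  B2:   IN={a@B2, d@B1, f@B0}   OUT={a@B2, d@B1, f@B0}
  B3:   IN={a@B2, d@B1, f@B0}   OUT={a@B2, b@B3, d@B1, f@B0}
  B4:   IN={a@B2, b@B3, d@B1, f@B0}   OUT={a@B2, b@B3, d@B1, f@B0}

Merge at B0 (entry node, so the boundary value {} is joined with the incoming edge(s)): IN[B0] = {} ⊔ OUT[B1] ⊔ OUT[B2] = {a@B2, d@B1, f@B0}
Applying B0's transfer function to that IN value gives OUT[B0] (row B0 above).

Answer: {a@B2, d@B1, f@B0}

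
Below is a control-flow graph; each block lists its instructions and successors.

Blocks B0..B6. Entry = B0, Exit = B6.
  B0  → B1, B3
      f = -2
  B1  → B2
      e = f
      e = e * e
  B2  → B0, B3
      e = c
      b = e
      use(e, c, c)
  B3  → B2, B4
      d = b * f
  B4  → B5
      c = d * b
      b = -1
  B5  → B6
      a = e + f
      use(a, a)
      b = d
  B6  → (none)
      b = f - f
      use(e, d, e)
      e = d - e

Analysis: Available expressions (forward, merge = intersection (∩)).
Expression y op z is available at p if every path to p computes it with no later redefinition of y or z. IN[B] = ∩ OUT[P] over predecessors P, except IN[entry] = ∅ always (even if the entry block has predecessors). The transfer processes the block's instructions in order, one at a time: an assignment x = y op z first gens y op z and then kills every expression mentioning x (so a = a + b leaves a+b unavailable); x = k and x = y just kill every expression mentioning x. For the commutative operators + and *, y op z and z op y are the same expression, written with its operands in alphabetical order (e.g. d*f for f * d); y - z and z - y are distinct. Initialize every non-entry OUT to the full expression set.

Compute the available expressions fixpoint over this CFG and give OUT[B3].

Answer: {b*f}

Working:
Per-block solution:
  B0: | IN={} | OUT={}
  B1: | IN={} | OUT={}
  B2: | IN={} | OUT={}
  B3: | IN={} | OUT={b*f}
  B4: | IN={b*f} | OUT={}
  B5: | IN={} | OUT={e+f}
  B6: | IN={e+f} | OUT={f-f}

Merge at B3: IN[B3] = OUT[B0] ∩ OUT[B2] = {}
Applying B3's transfer function to that IN value gives OUT[B3] (row B3 above).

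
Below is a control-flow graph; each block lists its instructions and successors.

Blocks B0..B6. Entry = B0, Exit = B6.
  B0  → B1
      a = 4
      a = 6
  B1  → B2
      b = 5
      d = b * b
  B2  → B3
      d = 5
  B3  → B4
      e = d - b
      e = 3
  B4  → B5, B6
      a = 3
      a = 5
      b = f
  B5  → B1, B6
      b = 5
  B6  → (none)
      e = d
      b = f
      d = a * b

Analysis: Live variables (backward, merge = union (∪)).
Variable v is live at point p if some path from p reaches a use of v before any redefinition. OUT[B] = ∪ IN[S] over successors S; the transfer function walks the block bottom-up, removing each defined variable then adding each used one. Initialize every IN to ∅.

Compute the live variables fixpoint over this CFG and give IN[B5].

Converged values:
  B0: | IN={f} | OUT={f}
  B1: | IN={f} | OUT={b, f}
  B2: | IN={b, f} | OUT={b, d, f}
  B3: | IN={b, d, f} | OUT={d, f}
  B4: | IN={d, f} | OUT={a, d, f}
  B5: | IN={a, d, f} | OUT={a, d, f}
  B6: | IN={a, d, f} | OUT={}

Merge at B5: OUT[B5] = IN[B1] ⊔ IN[B6] = {a, d, f}
Applying B5's transfer function to that OUT value gives IN[B5] (row B5 above).

Answer: {a, d, f}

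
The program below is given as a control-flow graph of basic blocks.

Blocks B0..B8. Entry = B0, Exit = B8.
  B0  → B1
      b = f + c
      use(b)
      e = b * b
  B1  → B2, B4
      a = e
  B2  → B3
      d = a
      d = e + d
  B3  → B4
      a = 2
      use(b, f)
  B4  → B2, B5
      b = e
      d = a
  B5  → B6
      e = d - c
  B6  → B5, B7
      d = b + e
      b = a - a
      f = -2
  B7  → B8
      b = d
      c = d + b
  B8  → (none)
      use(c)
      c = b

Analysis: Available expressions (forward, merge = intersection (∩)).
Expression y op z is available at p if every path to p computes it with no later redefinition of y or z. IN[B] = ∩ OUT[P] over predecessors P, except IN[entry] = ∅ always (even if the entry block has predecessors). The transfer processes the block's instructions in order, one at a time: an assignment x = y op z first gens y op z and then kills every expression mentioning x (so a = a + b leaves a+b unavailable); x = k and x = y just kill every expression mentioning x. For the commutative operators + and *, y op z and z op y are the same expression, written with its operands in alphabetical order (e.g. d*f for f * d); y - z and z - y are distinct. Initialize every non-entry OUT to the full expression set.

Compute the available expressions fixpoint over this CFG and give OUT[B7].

Per-block solution:
  B0: | IN={} | OUT={b*b, c+f}
  B1: | IN={b*b, c+f} | OUT={b*b, c+f}
  B2: | IN={c+f} | OUT={c+f}
  B3: | IN={c+f} | OUT={c+f}
  B4: | IN={c+f} | OUT={c+f}
  B5: | IN={} | OUT={d-c}
  B6: | IN={d-c} | OUT={a-a}
  B7: | IN={a-a} | OUT={a-a, b+d}
  B8: | IN={a-a, b+d} | OUT={a-a, b+d}

Merge at B7: IN[B7] = OUT[B6] = {a-a}
Applying B7's transfer function to that IN value gives OUT[B7] (row B7 above).

Answer: {a-a, b+d}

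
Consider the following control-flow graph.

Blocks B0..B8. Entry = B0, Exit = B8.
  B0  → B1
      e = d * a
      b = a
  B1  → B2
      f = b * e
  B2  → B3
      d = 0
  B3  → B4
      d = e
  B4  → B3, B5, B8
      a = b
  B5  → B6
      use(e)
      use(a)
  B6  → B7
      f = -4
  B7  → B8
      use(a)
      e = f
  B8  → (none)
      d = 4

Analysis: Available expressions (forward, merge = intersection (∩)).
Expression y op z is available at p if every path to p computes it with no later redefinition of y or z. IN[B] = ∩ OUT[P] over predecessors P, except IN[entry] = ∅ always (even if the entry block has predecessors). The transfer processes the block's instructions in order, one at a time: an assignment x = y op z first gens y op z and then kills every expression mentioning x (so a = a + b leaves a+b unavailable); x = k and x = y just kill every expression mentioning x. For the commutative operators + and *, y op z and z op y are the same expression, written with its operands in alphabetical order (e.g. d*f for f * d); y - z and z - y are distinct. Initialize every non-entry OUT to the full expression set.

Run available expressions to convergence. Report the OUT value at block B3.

Answer: {b*e}

Trace:
Converged values:
  B0: | IN={} | OUT={a*d}
  B1: | IN={a*d} | OUT={a*d, b*e}
  B2: | IN={a*d, b*e} | OUT={b*e}
  B3: | IN={b*e} | OUT={b*e}
  B4: | IN={b*e} | OUT={b*e}
  B5: | IN={b*e} | OUT={b*e}
  B6: | IN={b*e} | OUT={b*e}
  B7: | IN={b*e} | OUT={}
  B8: | IN={} | OUT={}

Merge at B3: IN[B3] = OUT[B2] ∩ OUT[B4] = {b*e}
Applying B3's transfer function to that IN value gives OUT[B3] (row B3 above).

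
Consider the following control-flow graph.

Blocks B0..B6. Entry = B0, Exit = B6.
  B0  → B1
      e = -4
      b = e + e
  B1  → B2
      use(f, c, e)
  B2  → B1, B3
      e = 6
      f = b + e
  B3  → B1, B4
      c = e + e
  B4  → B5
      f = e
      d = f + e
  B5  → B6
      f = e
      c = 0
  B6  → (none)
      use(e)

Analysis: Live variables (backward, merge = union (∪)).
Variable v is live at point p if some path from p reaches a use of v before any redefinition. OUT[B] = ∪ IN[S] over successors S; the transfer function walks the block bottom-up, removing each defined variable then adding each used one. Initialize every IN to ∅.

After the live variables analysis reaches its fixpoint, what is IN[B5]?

Per-block solution:
  B0:   IN={c, f}   OUT={b, c, e, f}
  B1:   IN={b, c, e, f}   OUT={b, c}
  B2:   IN={b, c}   OUT={b, c, e, f}
  B3:   IN={b, e, f}   OUT={b, c, e, f}
  B4:   IN={e}   OUT={e}
  B5:   IN={e}   OUT={e}
  B6:   IN={e}   OUT={}

Merge at B5: OUT[B5] = IN[B6] = {e}
Applying B5's transfer function to that OUT value gives IN[B5] (row B5 above).

Answer: {e}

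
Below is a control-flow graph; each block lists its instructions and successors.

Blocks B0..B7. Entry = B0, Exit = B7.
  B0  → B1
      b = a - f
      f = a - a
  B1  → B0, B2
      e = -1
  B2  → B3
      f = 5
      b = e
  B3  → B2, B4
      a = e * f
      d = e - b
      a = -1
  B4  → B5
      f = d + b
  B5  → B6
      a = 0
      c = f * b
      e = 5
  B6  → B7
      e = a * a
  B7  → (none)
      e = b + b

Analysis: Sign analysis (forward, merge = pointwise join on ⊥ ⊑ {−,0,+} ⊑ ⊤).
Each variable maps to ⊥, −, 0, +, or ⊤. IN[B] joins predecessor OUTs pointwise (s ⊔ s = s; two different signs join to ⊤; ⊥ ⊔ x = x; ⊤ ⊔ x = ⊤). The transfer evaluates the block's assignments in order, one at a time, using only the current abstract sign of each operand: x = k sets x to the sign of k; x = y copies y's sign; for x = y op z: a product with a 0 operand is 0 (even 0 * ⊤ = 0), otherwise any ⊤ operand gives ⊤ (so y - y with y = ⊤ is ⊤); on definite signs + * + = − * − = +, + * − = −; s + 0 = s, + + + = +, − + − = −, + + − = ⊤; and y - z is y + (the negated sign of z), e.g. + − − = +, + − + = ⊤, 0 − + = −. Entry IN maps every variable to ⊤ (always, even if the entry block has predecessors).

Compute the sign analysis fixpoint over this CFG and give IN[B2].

Answer: {a: ⊤, b: ⊤, c: ⊤, d: ⊤, e: -, f: ⊤}

Trace:
Fixpoint table:
  B0: | IN=(all ⊤) | OUT=(all ⊤)
  B1: | IN=(all ⊤) | OUT={e:-; rest ⊤}
  B2: | IN={e:-; rest ⊤} | OUT={b:-, e:-, f:+; rest ⊤}
  B3: | IN={b:-, e:-, f:+; rest ⊤} | OUT={a:-, b:-, e:-, f:+; rest ⊤}
  B4: | IN={a:-, b:-, e:-, f:+; rest ⊤} | OUT={a:-, b:-, e:-; rest ⊤}
  B5: | IN={a:-, b:-, e:-; rest ⊤} | OUT={a:0, b:-, e:+; rest ⊤}
  B6: | IN={a:0, b:-, e:+; rest ⊤} | OUT={a:0, b:-, e:0; rest ⊤}
  B7: | IN={a:0, b:-, e:0; rest ⊤} | OUT={a:0, b:-, e:-; rest ⊤}

Merge at B2: IN[B2] = OUT[B1] ⊔ OUT[B3] = {a: ⊤, b: ⊤, c: ⊤, d: ⊤, e: -, f: ⊤}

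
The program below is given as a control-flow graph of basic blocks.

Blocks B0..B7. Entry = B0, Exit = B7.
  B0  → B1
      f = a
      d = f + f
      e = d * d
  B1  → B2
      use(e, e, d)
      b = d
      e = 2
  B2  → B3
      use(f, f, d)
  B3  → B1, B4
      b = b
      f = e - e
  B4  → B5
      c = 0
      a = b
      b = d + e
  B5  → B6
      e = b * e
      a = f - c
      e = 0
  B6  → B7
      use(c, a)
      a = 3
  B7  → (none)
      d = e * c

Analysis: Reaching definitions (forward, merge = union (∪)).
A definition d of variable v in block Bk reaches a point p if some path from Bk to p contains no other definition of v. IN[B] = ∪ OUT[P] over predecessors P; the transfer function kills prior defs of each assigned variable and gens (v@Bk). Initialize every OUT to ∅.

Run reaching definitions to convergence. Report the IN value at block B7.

Converged values:
  B0:   IN={}   OUT={d@B0, e@B0, f@B0}
  B1:   IN={b@B3, d@B0, e@B0, e@B1, f@B0, f@B3}   OUT={b@B1, d@B0, e@B1, f@B0, f@B3}
  B2:   IN={b@B1, d@B0, e@B1, f@B0, f@B3}   OUT={b@B1, d@B0, e@B1, f@B0, f@B3}
  B3:   IN={b@B1, d@B0, e@B1, f@B0, f@B3}   OUT={b@B3, d@B0, e@B1, f@B3}
  B4:   IN={b@B3, d@B0, e@B1, f@B3}   OUT={a@B4, b@B4, c@B4, d@B0, e@B1, f@B3}
  B5:   IN={a@B4, b@B4, c@B4, d@B0, e@B1, f@B3}   OUT={a@B5, b@B4, c@B4, d@B0, e@B5, f@B3}
  B6:   IN={a@B5, b@B4, c@B4, d@B0, e@B5, f@B3}   OUT={a@B6, b@B4, c@B4, d@B0, e@B5, f@B3}
  B7:   IN={a@B6, b@B4, c@B4, d@B0, e@B5, f@B3}   OUT={a@B6, b@B4, c@B4, d@B7, e@B5, f@B3}

Merge at B7: IN[B7] = OUT[B6] = {a@B6, b@B4, c@B4, d@B0, e@B5, f@B3}

Answer: {a@B6, b@B4, c@B4, d@B0, e@B5, f@B3}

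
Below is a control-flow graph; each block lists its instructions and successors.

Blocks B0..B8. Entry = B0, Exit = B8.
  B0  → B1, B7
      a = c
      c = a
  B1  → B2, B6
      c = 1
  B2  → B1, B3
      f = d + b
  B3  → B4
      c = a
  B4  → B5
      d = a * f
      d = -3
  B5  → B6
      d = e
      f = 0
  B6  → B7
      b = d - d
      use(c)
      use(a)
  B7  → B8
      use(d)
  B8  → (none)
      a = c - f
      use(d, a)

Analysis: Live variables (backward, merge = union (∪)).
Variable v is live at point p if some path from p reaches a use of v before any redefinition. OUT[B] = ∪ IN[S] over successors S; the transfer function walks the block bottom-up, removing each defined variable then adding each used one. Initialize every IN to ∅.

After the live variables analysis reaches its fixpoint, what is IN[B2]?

Answer: {a, b, d, e}

Working:
Per-block solution:
  B0:   IN={b, c, d, e, f}   OUT={a, b, c, d, e, f}
  B1:   IN={a, b, d, e, f}   OUT={a, b, c, d, e, f}
  B2:   IN={a, b, d, e}   OUT={a, b, d, e, f}
  B3:   IN={a, e, f}   OUT={a, c, e, f}
  B4:   IN={a, c, e, f}   OUT={a, c, e}
  B5:   IN={a, c, e}   OUT={a, c, d, f}
  B6:   IN={a, c, d, f}   OUT={c, d, f}
  B7:   IN={c, d, f}   OUT={c, d, f}
  B8:   IN={c, d, f}   OUT={}

Merge at B2: OUT[B2] = IN[B1] ⊔ IN[B3] = {a, b, d, e, f}
Applying B2's transfer function to that OUT value gives IN[B2] (row B2 above).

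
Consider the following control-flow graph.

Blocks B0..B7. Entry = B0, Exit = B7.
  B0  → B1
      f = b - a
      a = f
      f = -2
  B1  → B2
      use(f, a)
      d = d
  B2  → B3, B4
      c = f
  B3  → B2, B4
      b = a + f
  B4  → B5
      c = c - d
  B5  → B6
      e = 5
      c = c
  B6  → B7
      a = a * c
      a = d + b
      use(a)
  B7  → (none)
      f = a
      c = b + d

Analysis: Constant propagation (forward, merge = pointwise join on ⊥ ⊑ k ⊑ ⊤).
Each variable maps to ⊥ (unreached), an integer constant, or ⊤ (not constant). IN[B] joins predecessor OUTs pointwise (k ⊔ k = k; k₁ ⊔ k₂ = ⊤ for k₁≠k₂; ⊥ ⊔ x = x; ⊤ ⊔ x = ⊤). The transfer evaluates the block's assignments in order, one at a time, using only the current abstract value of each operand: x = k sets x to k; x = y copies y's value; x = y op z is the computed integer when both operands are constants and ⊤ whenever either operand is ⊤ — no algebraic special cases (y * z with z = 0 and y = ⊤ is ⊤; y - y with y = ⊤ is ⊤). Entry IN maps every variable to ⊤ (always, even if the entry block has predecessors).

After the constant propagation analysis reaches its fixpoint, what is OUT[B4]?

Answer: {a: ⊤, b: ⊤, c: ⊤, d: ⊤, e: ⊤, f: -2}

Trace:
Converged values:
  B0:  IN=(all ⊤)  OUT={f:-2; rest ⊤}
  B1:  IN={f:-2; rest ⊤}  OUT={f:-2; rest ⊤}
  B2:  IN={f:-2; rest ⊤}  OUT={c:-2, f:-2; rest ⊤}
  B3:  IN={c:-2, f:-2; rest ⊤}  OUT={c:-2, f:-2; rest ⊤}
  B4:  IN={c:-2, f:-2; rest ⊤}  OUT={f:-2; rest ⊤}
  B5:  IN={f:-2; rest ⊤}  OUT={e:5, f:-2; rest ⊤}
  B6:  IN={e:5, f:-2; rest ⊤}  OUT={e:5, f:-2; rest ⊤}
  B7:  IN={e:5, f:-2; rest ⊤}  OUT={e:5; rest ⊤}

Merge at B4: IN[B4] = OUT[B2] ⊔ OUT[B3] = {a: ⊤, b: ⊤, c: -2, d: ⊤, e: ⊤, f: -2}
Applying B4's transfer function to that IN value gives OUT[B4] (row B4 above).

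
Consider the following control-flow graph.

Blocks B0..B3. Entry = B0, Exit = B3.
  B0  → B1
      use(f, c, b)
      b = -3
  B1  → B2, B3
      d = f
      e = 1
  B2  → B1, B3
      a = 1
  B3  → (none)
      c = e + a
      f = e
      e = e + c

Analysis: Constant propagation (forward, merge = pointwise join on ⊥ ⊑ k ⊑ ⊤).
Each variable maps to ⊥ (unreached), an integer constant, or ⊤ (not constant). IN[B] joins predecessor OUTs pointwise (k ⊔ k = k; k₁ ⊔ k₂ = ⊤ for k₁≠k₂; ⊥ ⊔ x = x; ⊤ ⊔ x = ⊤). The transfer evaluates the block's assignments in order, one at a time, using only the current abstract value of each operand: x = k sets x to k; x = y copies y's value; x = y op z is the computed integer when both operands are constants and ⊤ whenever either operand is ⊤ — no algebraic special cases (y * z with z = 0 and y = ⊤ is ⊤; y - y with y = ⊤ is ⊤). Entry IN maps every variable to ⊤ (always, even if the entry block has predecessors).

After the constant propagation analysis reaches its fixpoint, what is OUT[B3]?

Answer: {a: ⊤, b: -3, c: ⊤, d: ⊤, e: ⊤, f: 1}

Trace:
Per-block solution:
  B0: | IN=(all ⊤) | OUT={b:-3; rest ⊤}
  B1: | IN={b:-3; rest ⊤} | OUT={b:-3, e:1; rest ⊤}
  B2: | IN={b:-3, e:1; rest ⊤} | OUT={a:1, b:-3, e:1; rest ⊤}
  B3: | IN={b:-3, e:1; rest ⊤} | OUT={b:-3, f:1; rest ⊤}

Merge at B3: IN[B3] = OUT[B1] ⊔ OUT[B2] = {a: ⊤, b: -3, c: ⊤, d: ⊤, e: 1, f: ⊤}
Applying B3's transfer function to that IN value gives OUT[B3] (row B3 above).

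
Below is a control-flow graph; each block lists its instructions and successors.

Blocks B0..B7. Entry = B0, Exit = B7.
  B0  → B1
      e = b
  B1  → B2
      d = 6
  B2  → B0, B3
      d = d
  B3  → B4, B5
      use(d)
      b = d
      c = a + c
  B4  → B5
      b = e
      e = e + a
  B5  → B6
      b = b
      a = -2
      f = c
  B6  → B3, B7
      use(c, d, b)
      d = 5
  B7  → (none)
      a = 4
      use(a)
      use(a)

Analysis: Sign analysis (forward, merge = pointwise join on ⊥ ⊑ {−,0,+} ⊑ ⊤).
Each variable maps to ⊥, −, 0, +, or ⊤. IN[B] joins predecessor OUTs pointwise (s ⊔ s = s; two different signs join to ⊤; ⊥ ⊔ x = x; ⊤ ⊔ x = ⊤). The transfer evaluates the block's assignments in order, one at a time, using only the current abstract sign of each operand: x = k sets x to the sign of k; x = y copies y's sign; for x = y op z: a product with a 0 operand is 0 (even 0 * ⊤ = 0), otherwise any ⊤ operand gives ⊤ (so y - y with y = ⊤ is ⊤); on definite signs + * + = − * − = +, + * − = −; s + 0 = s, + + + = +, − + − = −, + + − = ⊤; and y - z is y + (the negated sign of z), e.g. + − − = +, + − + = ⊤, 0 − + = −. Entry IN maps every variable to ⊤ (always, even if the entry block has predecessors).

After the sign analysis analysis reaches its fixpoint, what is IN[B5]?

Converged values:
  B0:   IN=(all ⊤)   OUT=(all ⊤)
  B1:   IN=(all ⊤)   OUT={d:+; rest ⊤}
  B2:   IN={d:+; rest ⊤}   OUT={d:+; rest ⊤}
  B3:   IN={d:+; rest ⊤}   OUT={b:+, d:+; rest ⊤}
  B4:   IN={b:+, d:+; rest ⊤}   OUT={d:+; rest ⊤}
  B5:   IN={d:+; rest ⊤}   OUT={a:-, d:+; rest ⊤}
  B6:   IN={a:-, d:+; rest ⊤}   OUT={a:-, d:+; rest ⊤}
  B7:   IN={a:-, d:+; rest ⊤}   OUT={a:+, d:+; rest ⊤}

Merge at B5: IN[B5] = OUT[B3] ⊔ OUT[B4] = {a: ⊤, b: ⊤, c: ⊤, d: +, e: ⊤, f: ⊤}

Answer: {a: ⊤, b: ⊤, c: ⊤, d: +, e: ⊤, f: ⊤}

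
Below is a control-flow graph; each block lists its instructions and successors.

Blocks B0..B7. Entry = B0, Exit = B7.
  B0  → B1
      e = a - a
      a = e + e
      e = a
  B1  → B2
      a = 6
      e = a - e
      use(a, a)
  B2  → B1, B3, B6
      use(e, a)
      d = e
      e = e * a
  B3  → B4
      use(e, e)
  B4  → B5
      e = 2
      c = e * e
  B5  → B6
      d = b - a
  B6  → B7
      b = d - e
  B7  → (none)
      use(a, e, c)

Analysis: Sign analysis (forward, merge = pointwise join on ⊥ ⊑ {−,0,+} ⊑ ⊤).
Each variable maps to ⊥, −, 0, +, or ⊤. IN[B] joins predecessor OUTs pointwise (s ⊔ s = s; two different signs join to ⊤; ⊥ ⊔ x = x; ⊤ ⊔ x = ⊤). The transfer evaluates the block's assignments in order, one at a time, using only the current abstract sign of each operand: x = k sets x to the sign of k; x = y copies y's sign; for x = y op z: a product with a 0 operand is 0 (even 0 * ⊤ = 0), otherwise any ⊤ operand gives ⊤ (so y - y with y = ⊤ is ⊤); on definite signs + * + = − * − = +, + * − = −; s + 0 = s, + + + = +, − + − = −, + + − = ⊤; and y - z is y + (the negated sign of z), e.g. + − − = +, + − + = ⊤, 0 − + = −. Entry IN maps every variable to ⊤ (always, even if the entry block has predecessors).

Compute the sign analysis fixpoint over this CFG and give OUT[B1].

Answer: {a: +, b: ⊤, c: ⊤, d: ⊤, e: ⊤, f: ⊤}

Derivation:
Fixpoint table:
  B0:  IN=(all ⊤)  OUT=(all ⊤)
  B1:  IN=(all ⊤)  OUT={a:+; rest ⊤}
  B2:  IN={a:+; rest ⊤}  OUT={a:+; rest ⊤}
  B3:  IN={a:+; rest ⊤}  OUT={a:+; rest ⊤}
  B4:  IN={a:+; rest ⊤}  OUT={a:+, c:+, e:+; rest ⊤}
  B5:  IN={a:+, c:+, e:+; rest ⊤}  OUT={a:+, c:+, e:+; rest ⊤}
  B6:  IN={a:+; rest ⊤}  OUT={a:+; rest ⊤}
  B7:  IN={a:+; rest ⊤}  OUT={a:+; rest ⊤}

Merge at B1: IN[B1] = OUT[B0] ⊔ OUT[B2] = {a: ⊤, b: ⊤, c: ⊤, d: ⊤, e: ⊤, f: ⊤}
Applying B1's transfer function to that IN value gives OUT[B1] (row B1 above).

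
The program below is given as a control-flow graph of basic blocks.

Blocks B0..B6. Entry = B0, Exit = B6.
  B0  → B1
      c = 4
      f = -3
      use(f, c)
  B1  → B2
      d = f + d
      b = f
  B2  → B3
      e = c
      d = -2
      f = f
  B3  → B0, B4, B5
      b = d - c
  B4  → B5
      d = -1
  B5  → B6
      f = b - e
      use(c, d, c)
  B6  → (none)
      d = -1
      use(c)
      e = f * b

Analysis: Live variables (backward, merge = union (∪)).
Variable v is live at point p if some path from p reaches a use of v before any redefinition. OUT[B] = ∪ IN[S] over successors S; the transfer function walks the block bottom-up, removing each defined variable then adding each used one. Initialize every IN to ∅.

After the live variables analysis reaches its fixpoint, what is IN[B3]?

Answer: {c, d, e}

Working:
Per-block solution:
  B0:  IN={d}  OUT={c, d, f}
  B1:  IN={c, d, f}  OUT={c, f}
  B2:  IN={c, f}  OUT={c, d, e}
  B3:  IN={c, d, e}  OUT={b, c, d, e}
  B4:  IN={b, c, e}  OUT={b, c, d, e}
  B5:  IN={b, c, d, e}  OUT={b, c, f}
  B6:  IN={b, c, f}  OUT={}

Merge at B3: OUT[B3] = IN[B0] ⊔ IN[B4] ⊔ IN[B5] = {b, c, d, e}
Applying B3's transfer function to that OUT value gives IN[B3] (row B3 above).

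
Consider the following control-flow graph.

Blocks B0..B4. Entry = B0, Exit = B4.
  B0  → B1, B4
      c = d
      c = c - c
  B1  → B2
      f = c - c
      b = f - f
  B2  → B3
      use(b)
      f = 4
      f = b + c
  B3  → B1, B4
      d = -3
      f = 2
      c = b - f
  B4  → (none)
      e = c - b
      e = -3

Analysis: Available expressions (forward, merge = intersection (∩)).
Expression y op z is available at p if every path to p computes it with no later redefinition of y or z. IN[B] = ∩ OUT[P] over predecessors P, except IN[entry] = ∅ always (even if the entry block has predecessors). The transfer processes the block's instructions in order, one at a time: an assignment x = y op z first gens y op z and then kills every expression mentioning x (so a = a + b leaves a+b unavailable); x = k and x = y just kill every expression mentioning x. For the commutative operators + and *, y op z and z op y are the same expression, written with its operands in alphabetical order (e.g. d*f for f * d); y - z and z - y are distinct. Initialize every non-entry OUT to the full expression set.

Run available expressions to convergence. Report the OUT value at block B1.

Answer: {c-c, f-f}

Working:
Per-block solution:
  B0:   IN={}   OUT={}
  B1:   IN={}   OUT={c-c, f-f}
  B2:   IN={c-c, f-f}   OUT={b+c, c-c}
  B3:   IN={b+c, c-c}   OUT={b-f}
  B4:   IN={}   OUT={c-b}

Merge at B1: IN[B1] = OUT[B0] ∩ OUT[B3] = {}
Applying B1's transfer function to that IN value gives OUT[B1] (row B1 above).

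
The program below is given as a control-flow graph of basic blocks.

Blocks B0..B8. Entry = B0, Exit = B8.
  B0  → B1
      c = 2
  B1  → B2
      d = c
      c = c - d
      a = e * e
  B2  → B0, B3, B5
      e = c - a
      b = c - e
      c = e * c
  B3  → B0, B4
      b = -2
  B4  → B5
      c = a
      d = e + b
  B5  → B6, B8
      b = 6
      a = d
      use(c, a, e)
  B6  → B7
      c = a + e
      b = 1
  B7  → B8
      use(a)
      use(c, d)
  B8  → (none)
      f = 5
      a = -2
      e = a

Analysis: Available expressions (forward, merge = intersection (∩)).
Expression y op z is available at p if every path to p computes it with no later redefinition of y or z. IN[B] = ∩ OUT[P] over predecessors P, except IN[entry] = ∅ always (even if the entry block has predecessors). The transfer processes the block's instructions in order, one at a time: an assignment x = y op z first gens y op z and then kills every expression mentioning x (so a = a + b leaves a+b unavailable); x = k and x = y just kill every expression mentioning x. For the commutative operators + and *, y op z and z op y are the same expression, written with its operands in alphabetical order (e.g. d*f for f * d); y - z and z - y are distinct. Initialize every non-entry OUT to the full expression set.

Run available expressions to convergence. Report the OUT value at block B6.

Converged values:
  B0:   IN={}   OUT={}
  B1:   IN={}   OUT={e*e}
  B2:   IN={e*e}   OUT={}
  B3:   IN={}   OUT={}
  B4:   IN={}   OUT={b+e}
  B5:   IN={}   OUT={}
  B6:   IN={}   OUT={a+e}
  B7:   IN={a+e}   OUT={a+e}
  B8:   IN={}   OUT={}

Merge at B6: IN[B6] = OUT[B5] = {}
Applying B6's transfer function to that IN value gives OUT[B6] (row B6 above).

Answer: {a+e}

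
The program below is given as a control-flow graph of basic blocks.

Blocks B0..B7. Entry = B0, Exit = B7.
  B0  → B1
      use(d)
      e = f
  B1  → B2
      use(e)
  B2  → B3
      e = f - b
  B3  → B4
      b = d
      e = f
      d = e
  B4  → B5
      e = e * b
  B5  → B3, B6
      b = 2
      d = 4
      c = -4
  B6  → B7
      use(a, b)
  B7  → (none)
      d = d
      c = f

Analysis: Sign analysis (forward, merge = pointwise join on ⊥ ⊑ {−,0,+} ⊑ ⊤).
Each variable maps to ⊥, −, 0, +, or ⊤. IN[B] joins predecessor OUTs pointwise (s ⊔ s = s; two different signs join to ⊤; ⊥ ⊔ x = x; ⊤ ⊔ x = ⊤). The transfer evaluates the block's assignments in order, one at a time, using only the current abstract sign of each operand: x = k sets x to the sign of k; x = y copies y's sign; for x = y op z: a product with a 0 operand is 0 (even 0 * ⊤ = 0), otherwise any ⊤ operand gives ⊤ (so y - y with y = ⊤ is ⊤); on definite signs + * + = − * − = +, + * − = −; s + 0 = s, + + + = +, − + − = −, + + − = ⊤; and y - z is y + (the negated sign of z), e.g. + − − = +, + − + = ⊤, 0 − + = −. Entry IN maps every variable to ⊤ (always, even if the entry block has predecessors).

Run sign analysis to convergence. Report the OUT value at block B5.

Answer: {a: ⊤, b: +, c: -, d: +, e: ⊤, f: ⊤}

Derivation:
Per-block solution:
  B0: | IN=(all ⊤) | OUT=(all ⊤)
  B1: | IN=(all ⊤) | OUT=(all ⊤)
  B2: | IN=(all ⊤) | OUT=(all ⊤)
  B3: | IN=(all ⊤) | OUT=(all ⊤)
  B4: | IN=(all ⊤) | OUT=(all ⊤)
  B5: | IN=(all ⊤) | OUT={b:+, c:-, d:+; rest ⊤}
  B6: | IN={b:+, c:-, d:+; rest ⊤} | OUT={b:+, c:-, d:+; rest ⊤}
  B7: | IN={b:+, c:-, d:+; rest ⊤} | OUT={b:+, d:+; rest ⊤}

Merge at B5: IN[B5] = OUT[B4] = {a: ⊤, b: ⊤, c: ⊤, d: ⊤, e: ⊤, f: ⊤}
Applying B5's transfer function to that IN value gives OUT[B5] (row B5 above).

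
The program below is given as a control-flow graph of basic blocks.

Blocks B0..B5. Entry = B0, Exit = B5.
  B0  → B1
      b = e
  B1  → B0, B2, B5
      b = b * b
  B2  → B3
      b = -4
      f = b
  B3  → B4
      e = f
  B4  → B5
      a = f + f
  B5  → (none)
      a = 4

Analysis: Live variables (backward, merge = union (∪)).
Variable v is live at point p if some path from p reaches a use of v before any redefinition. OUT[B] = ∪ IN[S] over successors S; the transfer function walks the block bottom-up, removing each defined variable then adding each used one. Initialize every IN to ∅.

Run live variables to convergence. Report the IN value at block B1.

Answer: {b, e}

Working:
Fixpoint table:
  B0: | IN={e} | OUT={b, e}
  B1: | IN={b, e} | OUT={e}
  B2: | IN={} | OUT={f}
  B3: | IN={f} | OUT={f}
  B4: | IN={f} | OUT={}
  B5: | IN={} | OUT={}

Merge at B1: OUT[B1] = IN[B0] ⊔ IN[B2] ⊔ IN[B5] = {e}
Applying B1's transfer function to that OUT value gives IN[B1] (row B1 above).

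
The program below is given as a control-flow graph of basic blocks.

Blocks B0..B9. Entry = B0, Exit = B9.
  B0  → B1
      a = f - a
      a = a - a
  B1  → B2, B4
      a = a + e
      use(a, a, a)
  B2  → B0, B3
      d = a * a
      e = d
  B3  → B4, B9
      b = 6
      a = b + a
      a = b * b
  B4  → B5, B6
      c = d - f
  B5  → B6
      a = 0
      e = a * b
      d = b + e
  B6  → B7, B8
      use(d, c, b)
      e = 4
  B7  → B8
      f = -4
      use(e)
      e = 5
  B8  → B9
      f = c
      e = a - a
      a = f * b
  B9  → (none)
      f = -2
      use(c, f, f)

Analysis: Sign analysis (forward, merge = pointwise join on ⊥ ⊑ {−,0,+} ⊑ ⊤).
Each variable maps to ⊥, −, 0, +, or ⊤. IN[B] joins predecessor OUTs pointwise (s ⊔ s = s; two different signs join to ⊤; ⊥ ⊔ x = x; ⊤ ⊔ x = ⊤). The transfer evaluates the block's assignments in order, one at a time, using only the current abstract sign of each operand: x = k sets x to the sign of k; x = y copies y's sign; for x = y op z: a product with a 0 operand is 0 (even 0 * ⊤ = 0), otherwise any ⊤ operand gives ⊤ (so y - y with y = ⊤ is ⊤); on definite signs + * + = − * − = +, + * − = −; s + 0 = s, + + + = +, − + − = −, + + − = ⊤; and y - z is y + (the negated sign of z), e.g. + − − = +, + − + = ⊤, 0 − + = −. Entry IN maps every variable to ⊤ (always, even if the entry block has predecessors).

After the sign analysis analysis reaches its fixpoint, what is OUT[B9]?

Answer: {a: ⊤, b: ⊤, c: ⊤, d: ⊤, e: ⊤, f: -}

Derivation:
Per-block solution:
  B0: | IN=(all ⊤) | OUT=(all ⊤)
  B1: | IN=(all ⊤) | OUT=(all ⊤)
  B2: | IN=(all ⊤) | OUT=(all ⊤)
  B3: | IN=(all ⊤) | OUT={a:+, b:+; rest ⊤}
  B4: | IN=(all ⊤) | OUT=(all ⊤)
  B5: | IN=(all ⊤) | OUT={a:0, e:0; rest ⊤}
  B6: | IN=(all ⊤) | OUT={e:+; rest ⊤}
  B7: | IN={e:+; rest ⊤} | OUT={e:+, f:-; rest ⊤}
  B8: | IN={e:+; rest ⊤} | OUT=(all ⊤)
  B9: | IN=(all ⊤) | OUT={f:-; rest ⊤}

Merge at B9: IN[B9] = OUT[B3] ⊔ OUT[B8] = {a: ⊤, b: ⊤, c: ⊤, d: ⊤, e: ⊤, f: ⊤}
Applying B9's transfer function to that IN value gives OUT[B9] (row B9 above).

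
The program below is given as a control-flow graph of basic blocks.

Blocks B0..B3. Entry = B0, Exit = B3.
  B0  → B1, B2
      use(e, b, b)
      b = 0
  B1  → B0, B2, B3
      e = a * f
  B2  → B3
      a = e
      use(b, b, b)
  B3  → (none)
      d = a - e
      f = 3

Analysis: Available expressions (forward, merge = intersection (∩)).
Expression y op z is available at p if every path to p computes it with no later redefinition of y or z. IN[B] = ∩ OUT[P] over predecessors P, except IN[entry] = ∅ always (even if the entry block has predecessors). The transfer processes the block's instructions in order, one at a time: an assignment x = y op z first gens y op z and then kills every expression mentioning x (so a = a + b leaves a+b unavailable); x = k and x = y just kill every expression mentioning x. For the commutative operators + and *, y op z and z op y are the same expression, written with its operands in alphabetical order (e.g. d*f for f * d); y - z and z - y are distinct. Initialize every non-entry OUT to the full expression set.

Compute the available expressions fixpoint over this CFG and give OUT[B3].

Answer: {a-e}

Trace:
Converged values:
  B0:   IN={}   OUT={}
  B1:   IN={}   OUT={a*f}
  B2:   IN={}   OUT={}
  B3:   IN={}   OUT={a-e}

Merge at B3: IN[B3] = OUT[B1] ∩ OUT[B2] = {}
Applying B3's transfer function to that IN value gives OUT[B3] (row B3 above).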